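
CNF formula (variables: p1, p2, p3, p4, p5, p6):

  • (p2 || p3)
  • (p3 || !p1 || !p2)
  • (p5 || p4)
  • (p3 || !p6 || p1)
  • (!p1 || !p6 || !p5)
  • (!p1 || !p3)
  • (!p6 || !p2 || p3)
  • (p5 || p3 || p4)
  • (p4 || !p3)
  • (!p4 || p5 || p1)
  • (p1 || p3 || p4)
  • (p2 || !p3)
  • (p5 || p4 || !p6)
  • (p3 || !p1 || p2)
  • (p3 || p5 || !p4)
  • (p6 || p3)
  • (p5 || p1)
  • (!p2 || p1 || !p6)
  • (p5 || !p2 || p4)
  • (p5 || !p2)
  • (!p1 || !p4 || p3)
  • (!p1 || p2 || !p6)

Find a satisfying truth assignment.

p1 = False, p2 = True, p3 = True, p4 = True, p5 = True, p6 = False

Check each clause:
  1. (p3 || p2) — p2 is true.
  2. (!p2 || !p1 || p3) — p3 is true.
  3. (p4 || p5) — p4 is true.
  4. (p1 || !p6 || p3) — !p6 is true.
  5. (!p1 || !p5 || !p6) — !p6 is true.
  6. (!p3 || !p1) — !p1 is true.
  7. (p3 || !p2 || !p6) — !p6 is true.
  8. (p4 || p5 || p3) — p3 is true.
  9. (p4 || !p3) — p4 is true.
  10. (!p4 || p5 || p1) — p5 is true.
  11. (p1 || p3 || p4) — p3 is true.
  12. (p2 || !p3) — p2 is true.
  13. (p5 || p4 || !p6) — !p6 is true.
  14. (!p1 || p2 || p3) — p2 is true.
  15. (p5 || p3 || !p4) — p3 is true.
  16. (p3 || p6) — p3 is true.
  17. (p5 || p1) — p5 is true.
  18. (!p6 || !p2 || p1) — !p6 is true.
  19. (!p2 || p4 || p5) — p4 is true.
  20. (!p2 || p5) — p5 is true.
  21. (p3 || !p1 || !p4) — p3 is true.
  22. (!p6 || p2 || !p1) — !p6 is true.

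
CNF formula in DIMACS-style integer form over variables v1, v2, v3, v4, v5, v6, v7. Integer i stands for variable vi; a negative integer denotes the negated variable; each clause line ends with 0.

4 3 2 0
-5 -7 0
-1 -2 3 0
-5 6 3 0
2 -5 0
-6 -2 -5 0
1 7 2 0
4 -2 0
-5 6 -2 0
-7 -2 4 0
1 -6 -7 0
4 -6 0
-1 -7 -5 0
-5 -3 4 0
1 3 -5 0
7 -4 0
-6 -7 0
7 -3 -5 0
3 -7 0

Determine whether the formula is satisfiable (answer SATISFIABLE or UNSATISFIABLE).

SATISFIABLE

Pure literal: v5 appears only negated; assign v5 = False.
Try v1 = False.
Set v2 = False and propagate.
  then v7 is forced to True.
  then v6 is forced to False.
  then v3 is forced to True.
v4 is now unconstrained; take v4 = True.
Every clause has at least one true literal under this assignment.
So v1 = F, v2 = F, v3 = T, v4 = T, v5 = F, v6 = F, v7 = T is a satisfying assignment.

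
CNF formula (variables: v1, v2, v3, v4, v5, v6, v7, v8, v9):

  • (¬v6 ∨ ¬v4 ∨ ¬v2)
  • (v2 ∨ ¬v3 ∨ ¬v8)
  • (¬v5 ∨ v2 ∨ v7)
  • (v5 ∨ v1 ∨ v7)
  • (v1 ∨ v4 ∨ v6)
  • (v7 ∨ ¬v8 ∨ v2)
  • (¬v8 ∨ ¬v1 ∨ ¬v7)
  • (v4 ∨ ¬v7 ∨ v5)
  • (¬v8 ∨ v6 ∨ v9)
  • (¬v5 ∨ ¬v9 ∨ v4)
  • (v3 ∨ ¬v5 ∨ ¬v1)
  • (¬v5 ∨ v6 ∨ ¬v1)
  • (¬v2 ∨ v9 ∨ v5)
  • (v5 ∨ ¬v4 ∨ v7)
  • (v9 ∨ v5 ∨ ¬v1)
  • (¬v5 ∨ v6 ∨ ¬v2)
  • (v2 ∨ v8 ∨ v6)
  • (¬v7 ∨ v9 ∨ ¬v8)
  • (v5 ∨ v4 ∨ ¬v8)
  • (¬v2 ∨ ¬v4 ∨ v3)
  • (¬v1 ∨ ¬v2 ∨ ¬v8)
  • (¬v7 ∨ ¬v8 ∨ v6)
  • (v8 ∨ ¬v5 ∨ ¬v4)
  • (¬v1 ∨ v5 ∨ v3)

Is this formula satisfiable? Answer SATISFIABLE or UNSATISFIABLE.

SATISFIABLE

Try v1 = False.
The remaining clauses are satisfied by v2 = True, v3 = False, v4 = False, v5 = True, v6 = True, v7 = False, v8 = True, v9 = False.
So v1 = 0, v2 = 1, v3 = 0, v4 = 0, v5 = 1, v6 = 1, v7 = 0, v8 = 1, v9 = 0 is a satisfying assignment.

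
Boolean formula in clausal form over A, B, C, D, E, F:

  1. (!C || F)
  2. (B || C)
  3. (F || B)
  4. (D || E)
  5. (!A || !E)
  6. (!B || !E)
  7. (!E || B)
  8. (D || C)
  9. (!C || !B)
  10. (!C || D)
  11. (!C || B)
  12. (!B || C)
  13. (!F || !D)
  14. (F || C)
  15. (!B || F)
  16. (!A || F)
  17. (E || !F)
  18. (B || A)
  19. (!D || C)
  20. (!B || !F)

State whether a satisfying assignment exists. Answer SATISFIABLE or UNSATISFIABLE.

B = True:
  propagation gives E=False, D=True, C=False; an empty clause results — contradiction.
B = False:
  propagation gives C=True; an empty clause results — contradiction.
Every branch closes, so no satisfying assignment exists.

UNSATISFIABLE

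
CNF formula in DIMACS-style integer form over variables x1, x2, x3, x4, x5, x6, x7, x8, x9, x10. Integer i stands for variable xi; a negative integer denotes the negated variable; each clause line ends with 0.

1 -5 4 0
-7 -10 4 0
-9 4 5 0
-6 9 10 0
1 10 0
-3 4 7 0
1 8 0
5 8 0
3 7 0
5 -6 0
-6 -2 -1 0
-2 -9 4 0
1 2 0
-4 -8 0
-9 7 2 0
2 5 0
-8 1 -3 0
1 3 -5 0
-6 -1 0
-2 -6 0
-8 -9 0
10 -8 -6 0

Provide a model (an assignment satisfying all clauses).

x1=T, x2=T, x3=F, x4=F, x5=T, x6=F, x7=T, x8=T, x9=F, x10=F

x6 occurs only negated in the remaining clauses — set x6 = False.
Set x1 = True and propagate.
Set x2 = True and propagate.
Try x3 = False.
  then x7 is forced to True.
The remaining clauses are satisfied by x4 = False, x5 = True, x8 = True, x9 = False, x10 = False.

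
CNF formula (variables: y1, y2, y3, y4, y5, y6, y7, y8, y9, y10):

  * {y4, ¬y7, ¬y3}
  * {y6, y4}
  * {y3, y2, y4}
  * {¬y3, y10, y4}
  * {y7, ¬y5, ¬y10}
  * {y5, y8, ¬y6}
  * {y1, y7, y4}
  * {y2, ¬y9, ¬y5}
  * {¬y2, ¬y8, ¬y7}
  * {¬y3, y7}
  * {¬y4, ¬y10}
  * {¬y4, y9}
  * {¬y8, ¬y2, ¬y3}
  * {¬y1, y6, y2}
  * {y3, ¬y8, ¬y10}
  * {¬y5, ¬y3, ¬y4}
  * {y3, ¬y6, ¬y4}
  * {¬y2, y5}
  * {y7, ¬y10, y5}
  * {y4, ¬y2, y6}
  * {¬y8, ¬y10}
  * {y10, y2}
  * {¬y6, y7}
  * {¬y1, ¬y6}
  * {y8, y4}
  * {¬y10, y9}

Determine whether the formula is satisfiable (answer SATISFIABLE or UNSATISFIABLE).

SATISFIABLE

Try y1 = True.
  then y6 is forced to False.
  then y4 is forced to True.
  then y10 is forced to False.
  then y9 is forced to True.
  then y2 is forced to True.
  then y5 is forced to True.
  then y3 is forced to False.
Branch on y7: take y7 = False.
y8 is now unconstrained; take y8 = False.
Every clause has at least one true literal under this assignment.
So y1=True, y2=True, y3=False, y4=True, y5=True, y6=False, y7=False, y8=False, y9=True, y10=False is a satisfying assignment.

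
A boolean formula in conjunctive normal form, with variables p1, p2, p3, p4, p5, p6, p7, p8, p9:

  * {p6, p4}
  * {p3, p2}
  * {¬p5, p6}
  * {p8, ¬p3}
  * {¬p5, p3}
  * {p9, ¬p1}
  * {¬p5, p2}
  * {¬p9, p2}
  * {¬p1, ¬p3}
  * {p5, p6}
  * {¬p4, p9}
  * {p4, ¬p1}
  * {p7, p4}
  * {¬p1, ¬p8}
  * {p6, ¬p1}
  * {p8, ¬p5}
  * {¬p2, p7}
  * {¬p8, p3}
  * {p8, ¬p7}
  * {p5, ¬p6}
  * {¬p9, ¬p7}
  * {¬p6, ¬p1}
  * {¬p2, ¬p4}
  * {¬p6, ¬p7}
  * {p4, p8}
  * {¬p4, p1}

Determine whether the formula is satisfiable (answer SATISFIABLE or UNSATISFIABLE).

p1 = True:
  propagation gives p9=True, p2=True, p3=False, p5=False; an empty clause results — contradiction.
p1 = False:
  propagation gives p4=False, p6=True, p7=True; an empty clause results — contradiction.
Every branch closes, so no satisfying assignment exists.

UNSATISFIABLE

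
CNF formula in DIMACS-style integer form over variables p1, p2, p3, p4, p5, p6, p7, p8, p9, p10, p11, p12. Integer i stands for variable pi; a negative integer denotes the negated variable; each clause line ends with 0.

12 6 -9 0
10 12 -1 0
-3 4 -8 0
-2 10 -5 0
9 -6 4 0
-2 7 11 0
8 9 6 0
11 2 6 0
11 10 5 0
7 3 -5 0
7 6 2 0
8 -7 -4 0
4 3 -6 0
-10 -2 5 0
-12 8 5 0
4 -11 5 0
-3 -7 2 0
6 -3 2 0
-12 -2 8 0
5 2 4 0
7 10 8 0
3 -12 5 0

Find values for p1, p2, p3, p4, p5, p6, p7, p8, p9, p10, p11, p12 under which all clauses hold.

Try p1 = True.
For the remaining variables, p2 = False, p3 = True, p4 = True, p5 = True, p6 = True, p7 = False, p8 = True, p9 = True, p10 = True, p11 = True, p12 = False works.
Check each clause:
  1. {p12, ¬p9, p6} — p6 is true.
  2. {p12, p10, ¬p1} — p10 is true.
  3. {¬p3, ¬p8, p4} — p4 is true.
  4. {p10, ¬p5, ¬p2} — p10 is true.
  5. {p4, ¬p6, p9} — p9 is true.
  6. {¬p2, p11, p7} — p11 is true.
  7. {p8, p9, p6} — p8 is true.
  8. {p11, p6, p2} — p11 is true.
  9. {p10, p11, p5} — p10 is true.
  10. {¬p5, p7, p3} — p3 is true.
  11. {p6, p2, p7} — p6 is true.
  12. {¬p7, ¬p4, p8} — p8 is true.
  13. {p3, p4, ¬p6} — p3 is true.
  14. {¬p10, p5, ¬p2} — p5 is true.
  15. {¬p12, p8, p5} — p8 is true.
  16. {p4, p5, ¬p11} — p5 is true.
  17. {¬p3, p2, ¬p7} — ¬p7 is true.
  18. {¬p3, p2, p6} — p6 is true.
  19. {¬p12, p8, ¬p2} — p8 is true.
  20. {p2, p5, p4} — p4 is true.
  21. {p7, p10, p8} — p8 is true.
  22. {p3, p5, ¬p12} — p3 is true.

p1=True  p2=False  p3=True  p4=True  p5=True  p6=True  p7=False  p8=True  p9=True  p10=True  p11=True  p12=False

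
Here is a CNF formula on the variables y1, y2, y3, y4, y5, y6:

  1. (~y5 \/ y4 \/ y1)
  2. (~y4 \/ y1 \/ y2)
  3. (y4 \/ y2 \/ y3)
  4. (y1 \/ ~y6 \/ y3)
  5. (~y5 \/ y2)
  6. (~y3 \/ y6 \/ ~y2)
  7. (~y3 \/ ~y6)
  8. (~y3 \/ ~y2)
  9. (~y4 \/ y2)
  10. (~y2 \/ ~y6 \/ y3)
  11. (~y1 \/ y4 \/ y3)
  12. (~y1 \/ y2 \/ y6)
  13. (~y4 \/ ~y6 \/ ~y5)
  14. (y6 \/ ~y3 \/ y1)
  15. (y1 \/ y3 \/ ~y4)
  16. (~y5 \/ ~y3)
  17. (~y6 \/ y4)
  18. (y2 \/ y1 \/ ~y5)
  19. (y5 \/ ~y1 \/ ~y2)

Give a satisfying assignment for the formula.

y1=False, y2=True, y3=False, y4=False, y5=False, y6=False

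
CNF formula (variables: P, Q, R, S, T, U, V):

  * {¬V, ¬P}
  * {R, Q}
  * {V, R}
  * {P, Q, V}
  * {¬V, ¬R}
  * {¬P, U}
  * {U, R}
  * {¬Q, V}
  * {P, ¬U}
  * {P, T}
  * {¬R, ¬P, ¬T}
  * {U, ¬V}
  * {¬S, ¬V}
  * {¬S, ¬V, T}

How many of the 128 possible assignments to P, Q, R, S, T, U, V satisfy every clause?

2

Satisfying assignments:
  P=1 Q=0 R=1 S=0 T=0 U=1 V=0
  P=1 Q=0 R=1 S=1 T=0 U=1 V=0
That's 2 in total.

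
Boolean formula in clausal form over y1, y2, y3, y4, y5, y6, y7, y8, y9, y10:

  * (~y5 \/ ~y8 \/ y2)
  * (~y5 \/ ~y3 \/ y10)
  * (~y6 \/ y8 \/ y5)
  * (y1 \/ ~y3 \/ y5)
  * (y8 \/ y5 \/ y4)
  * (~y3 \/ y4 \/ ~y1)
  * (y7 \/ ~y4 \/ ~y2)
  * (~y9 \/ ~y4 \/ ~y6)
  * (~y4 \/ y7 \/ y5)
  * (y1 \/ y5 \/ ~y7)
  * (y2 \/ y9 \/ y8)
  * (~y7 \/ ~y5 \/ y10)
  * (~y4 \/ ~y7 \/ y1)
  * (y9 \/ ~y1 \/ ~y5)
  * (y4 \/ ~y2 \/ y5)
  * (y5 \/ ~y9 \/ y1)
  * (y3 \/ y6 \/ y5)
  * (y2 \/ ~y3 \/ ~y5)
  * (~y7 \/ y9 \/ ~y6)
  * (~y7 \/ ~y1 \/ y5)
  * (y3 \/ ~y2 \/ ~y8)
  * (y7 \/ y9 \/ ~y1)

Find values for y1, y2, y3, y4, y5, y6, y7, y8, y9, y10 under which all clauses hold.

y1=True, y2=True, y3=False, y4=False, y5=True, y6=True, y7=True, y8=False, y9=True, y10=True

Pure literal: y10 appears only positively; assign y10 = True.
Try y1 = True.
For the remaining variables, y2 = True, y3 = False, y4 = False, y5 = True, y6 = True, y7 = True, y8 = False, y9 = True works.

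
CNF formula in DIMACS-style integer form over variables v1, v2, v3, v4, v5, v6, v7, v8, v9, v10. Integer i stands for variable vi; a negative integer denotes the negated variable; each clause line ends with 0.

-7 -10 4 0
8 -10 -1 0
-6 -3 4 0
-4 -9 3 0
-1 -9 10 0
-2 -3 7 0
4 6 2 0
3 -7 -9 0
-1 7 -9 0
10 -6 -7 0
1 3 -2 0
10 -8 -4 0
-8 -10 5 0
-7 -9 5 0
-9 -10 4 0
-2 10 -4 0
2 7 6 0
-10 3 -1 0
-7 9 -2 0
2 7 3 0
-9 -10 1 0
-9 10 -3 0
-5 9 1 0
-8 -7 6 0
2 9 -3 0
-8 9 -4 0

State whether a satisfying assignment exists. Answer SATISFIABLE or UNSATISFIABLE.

Branch on v1: take v1 = True.
Branch on v2: take v2 = True.
For the remaining variables, v3 = False, v4 = False, v5 = False, v6 = False, v7 = False, v8 = True, v9 = False, v10 = False works.
Every clause has at least one true literal under this assignment.
So v1 = True  v2 = True  v3 = False  v4 = False  v5 = False  v6 = False  v7 = False  v8 = True  v9 = False  v10 = False is a satisfying assignment.

SATISFIABLE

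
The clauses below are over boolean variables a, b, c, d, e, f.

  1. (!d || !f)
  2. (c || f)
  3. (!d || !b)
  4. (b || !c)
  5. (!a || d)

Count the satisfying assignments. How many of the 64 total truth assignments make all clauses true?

Case analysis on d and b:
  d=T, b=T: a clause becomes empty — 0.
  d=T, b=F: a clause becomes empty — 0.
  d=F, b=T: e free; 3 ways for (a,c,f) × 2^1 = 6.
  d=F, b=F: remaining (a,c,e,f) ∈ {(F,F,F,T); (F,F,T,T)} — 2.
Total: 0 + 0 + 6 + 2 = 8.

8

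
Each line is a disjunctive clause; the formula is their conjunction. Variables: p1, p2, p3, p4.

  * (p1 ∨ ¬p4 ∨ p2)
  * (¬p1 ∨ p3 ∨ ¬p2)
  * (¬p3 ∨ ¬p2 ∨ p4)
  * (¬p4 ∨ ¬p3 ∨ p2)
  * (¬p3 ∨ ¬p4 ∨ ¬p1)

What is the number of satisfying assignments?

8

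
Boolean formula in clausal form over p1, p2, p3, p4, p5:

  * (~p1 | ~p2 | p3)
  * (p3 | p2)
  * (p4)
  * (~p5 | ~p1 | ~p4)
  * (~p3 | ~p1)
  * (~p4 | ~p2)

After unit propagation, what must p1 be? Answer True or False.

(p4) is a unit clause: p4 = True.
(~p2 | ~p4) with p4 = True leaves only ~p2, so p2 = False.
(p3 | p2) with p2 = False leaves only p3, so p3 = True.
From (~p3 | ~p1) and p3 = True: p1 = False.

False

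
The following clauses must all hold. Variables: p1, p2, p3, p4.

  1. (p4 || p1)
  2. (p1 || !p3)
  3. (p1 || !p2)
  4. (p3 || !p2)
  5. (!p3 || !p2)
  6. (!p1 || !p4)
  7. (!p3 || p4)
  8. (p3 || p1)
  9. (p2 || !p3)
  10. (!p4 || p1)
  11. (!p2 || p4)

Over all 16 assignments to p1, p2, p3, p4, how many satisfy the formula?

1

The models are:
  p1=T p2=F p3=F p4=F
Count: 1.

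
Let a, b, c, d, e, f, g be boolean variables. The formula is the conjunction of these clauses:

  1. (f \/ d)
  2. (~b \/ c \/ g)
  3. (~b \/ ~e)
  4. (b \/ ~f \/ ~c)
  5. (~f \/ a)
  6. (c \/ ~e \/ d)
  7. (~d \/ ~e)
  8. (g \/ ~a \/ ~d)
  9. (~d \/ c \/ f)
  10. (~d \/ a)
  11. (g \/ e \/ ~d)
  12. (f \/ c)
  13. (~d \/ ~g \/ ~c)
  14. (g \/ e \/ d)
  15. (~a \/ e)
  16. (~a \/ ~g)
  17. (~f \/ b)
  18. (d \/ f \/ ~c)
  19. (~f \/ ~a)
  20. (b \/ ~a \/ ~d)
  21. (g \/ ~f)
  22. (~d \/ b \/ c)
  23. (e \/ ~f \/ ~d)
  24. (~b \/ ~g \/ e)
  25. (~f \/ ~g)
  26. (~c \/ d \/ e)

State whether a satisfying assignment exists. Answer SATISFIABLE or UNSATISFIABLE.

UNSATISFIABLE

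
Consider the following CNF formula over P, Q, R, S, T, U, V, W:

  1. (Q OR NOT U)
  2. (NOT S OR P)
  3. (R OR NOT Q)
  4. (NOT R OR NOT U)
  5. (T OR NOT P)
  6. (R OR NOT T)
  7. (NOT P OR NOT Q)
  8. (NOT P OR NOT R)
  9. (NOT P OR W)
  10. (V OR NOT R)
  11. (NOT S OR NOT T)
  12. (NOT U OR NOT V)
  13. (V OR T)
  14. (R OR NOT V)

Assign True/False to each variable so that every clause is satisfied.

P = 0, Q = 1, R = 1, S = 0, T = 0, U = 0, V = 1, W = 0

Check each clause:
  1. (NOT U OR Q) — NOT U is true.
  2. (NOT S OR P) — NOT S is true.
  3. (NOT Q OR R) — R is true.
  4. (NOT R OR NOT U) — NOT U is true.
  5. (NOT P OR T) — NOT P is true.
  6. (NOT T OR R) — R is true.
  7. (NOT Q OR NOT P) — NOT P is true.
  8. (NOT P OR NOT R) — NOT P is true.
  9. (NOT P OR W) — NOT P is true.
  10. (NOT R OR V) — V is true.
  11. (NOT S OR NOT T) — NOT T is true.
  12. (NOT U OR NOT V) — NOT U is true.
  13. (T OR V) — V is true.
  14. (NOT V OR R) — R is true.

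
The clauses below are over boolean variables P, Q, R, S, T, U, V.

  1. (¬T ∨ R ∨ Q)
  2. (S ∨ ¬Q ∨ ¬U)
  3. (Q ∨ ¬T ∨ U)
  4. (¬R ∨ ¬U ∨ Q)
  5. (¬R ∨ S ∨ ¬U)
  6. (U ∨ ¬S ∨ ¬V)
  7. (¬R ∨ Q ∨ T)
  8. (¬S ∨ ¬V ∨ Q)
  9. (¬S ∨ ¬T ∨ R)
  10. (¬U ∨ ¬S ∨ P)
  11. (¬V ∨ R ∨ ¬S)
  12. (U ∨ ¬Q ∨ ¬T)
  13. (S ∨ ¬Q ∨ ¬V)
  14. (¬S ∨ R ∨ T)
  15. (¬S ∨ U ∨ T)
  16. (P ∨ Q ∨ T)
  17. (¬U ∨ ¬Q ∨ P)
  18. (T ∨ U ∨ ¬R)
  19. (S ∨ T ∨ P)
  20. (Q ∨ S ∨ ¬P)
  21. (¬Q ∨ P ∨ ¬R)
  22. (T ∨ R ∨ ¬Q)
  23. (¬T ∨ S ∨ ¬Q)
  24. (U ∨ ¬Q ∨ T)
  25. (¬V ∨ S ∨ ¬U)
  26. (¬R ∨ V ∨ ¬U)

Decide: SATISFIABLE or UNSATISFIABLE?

SATISFIABLE

Try P = True.
Set Q = True and propagate.
The remaining clauses are satisfied by R = True, S = True, T = True, U = True, V = True.
So P=True, Q=True, R=True, S=True, T=True, U=True, V=True is a satisfying assignment.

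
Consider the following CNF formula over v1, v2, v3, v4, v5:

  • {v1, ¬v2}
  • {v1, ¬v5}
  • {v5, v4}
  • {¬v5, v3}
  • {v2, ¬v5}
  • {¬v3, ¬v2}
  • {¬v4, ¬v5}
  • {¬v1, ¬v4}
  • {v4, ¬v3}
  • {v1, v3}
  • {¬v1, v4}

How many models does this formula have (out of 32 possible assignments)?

1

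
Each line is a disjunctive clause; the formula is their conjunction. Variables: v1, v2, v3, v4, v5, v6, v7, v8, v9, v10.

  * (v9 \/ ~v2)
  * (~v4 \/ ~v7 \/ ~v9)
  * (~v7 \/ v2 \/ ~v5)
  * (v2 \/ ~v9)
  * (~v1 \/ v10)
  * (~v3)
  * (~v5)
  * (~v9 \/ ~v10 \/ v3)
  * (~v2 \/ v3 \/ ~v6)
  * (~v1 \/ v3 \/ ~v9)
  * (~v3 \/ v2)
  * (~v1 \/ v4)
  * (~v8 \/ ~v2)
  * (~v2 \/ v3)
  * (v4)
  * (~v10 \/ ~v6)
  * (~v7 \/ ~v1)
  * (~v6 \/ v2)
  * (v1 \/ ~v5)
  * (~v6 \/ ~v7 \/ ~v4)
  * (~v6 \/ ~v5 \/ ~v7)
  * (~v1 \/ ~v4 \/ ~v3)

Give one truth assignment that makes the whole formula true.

(~v3) is a unit clause, so v3 = False.
(~v5) is a unit clause, so v5 = False.
Unit propagation: (~v2) forces v2 = False.
Unit propagation: (~v9) forces v9 = False.
Unit propagation: (v4) forces v4 = True.
(~v6) is a unit clause, so v6 = False.
v1 occurs only negated in the remaining clauses — set v1 = False.
Pure literal: v7 appears only negated; assign v7 = False.
v8, v10 are now unconstrained; take v8 = True, v10 = False.

v1 = F, v2 = F, v3 = F, v4 = T, v5 = F, v6 = F, v7 = F, v8 = T, v9 = F, v10 = F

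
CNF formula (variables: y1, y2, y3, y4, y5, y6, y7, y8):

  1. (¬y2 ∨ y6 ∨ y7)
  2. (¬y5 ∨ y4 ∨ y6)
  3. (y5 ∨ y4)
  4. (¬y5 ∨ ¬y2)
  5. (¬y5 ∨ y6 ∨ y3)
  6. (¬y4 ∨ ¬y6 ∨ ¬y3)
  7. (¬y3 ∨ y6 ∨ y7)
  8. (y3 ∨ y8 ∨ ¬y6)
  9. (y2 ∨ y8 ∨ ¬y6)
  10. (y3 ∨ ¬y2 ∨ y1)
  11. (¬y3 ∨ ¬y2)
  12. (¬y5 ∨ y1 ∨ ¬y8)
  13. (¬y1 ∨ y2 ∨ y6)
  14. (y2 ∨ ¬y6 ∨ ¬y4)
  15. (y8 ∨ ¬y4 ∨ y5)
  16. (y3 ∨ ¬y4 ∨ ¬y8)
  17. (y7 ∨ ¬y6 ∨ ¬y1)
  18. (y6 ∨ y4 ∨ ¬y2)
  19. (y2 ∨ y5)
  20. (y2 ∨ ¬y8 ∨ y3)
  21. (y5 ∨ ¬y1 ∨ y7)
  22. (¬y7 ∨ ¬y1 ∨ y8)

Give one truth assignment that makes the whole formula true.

Branch on y1: take y1 = True.
Try y2 = False.
  then y6 is forced to True.
  then y8 is forced to True.
  then y4 is forced to False.
  then y5 is forced to True.
  then y7 is forced to True.
  then y3 is forced to True.

y1 = True, y2 = False, y3 = True, y4 = False, y5 = True, y6 = True, y7 = True, y8 = True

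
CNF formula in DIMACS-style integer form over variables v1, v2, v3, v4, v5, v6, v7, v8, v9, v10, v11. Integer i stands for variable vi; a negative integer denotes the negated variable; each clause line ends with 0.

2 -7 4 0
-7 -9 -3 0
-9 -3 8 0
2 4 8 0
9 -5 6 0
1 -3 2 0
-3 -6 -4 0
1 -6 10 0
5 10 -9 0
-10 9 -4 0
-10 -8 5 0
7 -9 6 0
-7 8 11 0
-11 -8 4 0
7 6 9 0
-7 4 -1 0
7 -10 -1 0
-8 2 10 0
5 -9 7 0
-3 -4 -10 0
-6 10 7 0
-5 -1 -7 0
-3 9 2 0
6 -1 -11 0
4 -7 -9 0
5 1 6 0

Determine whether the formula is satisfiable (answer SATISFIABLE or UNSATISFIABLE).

SATISFIABLE

v2 occurs only positively in the remaining clauses — set v2 = True.
v3 occurs only negated in the remaining clauses — set v3 = False.
Branch on v1: take v1 = False.
The remaining clauses are satisfied by v4 = False, v5 = True, v6 = True, v7 = False, v8 = False, v9 = True, v10 = True, v11 = True.
So v1 = False, v2 = True, v3 = False, v4 = False, v5 = True, v6 = True, v7 = False, v8 = False, v9 = True, v10 = True, v11 = True is a satisfying assignment.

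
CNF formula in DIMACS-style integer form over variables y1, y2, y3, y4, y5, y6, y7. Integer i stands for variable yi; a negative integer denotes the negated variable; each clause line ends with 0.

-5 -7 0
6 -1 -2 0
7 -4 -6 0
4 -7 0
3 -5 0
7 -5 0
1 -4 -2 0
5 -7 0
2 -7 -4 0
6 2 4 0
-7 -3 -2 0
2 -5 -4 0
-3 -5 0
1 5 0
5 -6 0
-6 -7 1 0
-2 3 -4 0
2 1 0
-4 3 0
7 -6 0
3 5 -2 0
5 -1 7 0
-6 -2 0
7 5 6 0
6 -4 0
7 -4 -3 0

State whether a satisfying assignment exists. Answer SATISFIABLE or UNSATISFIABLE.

y7 = True:
  propagation gives y5=False; an empty clause results — contradiction.
y7 = False:
  propagation gives y5=False, y1=True; an empty clause results — contradiction.
Every branch closes, so no satisfying assignment exists.

UNSATISFIABLE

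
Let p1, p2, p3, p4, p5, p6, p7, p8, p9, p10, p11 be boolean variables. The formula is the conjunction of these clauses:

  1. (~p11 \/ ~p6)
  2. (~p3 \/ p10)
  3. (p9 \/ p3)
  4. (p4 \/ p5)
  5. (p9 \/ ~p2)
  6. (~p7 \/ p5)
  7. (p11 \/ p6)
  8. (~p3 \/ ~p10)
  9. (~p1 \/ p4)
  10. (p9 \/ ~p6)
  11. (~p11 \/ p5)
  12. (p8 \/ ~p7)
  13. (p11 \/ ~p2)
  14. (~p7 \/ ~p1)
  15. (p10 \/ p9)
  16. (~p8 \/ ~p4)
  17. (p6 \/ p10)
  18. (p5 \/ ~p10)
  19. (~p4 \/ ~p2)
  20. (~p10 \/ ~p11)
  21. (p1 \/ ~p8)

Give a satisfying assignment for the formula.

p2 occurs only negated in the remaining clauses — set p2 = False.
p7 occurs only negated in the remaining clauses — set p7 = False.
Try p1 = False.
  then p8 is forced to False.
The remaining clauses are satisfied by p3 = False, p4 = True, p5 = False, p6 = True, p9 = True, p10 = False, p11 = False.
Every clause has at least one true literal under this assignment.
Check each clause:
  1. (~p11 \/ ~p6) — ~p11 is true.
  2. (~p3 \/ p10) — ~p3 is true.
  3. (p9 \/ p3) — p9 is true.
  4. (p5 \/ p4) — p4 is true.
  5. (~p2 \/ p9) — p9 is true.
  6. (p5 \/ ~p7) — ~p7 is true.
  7. (p11 \/ p6) — p6 is true.
  8. (~p3 \/ ~p10) — ~p3 is true.
  9. (p4 \/ ~p1) — p4 is true.
  10. (p9 \/ ~p6) — p9 is true.
  11. (p5 \/ ~p11) — ~p11 is true.
  12. (~p7 \/ p8) — ~p7 is true.
  13. (p11 \/ ~p2) — ~p2 is true.
  14. (~p1 \/ ~p7) — ~p7 is true.
  15. (p9 \/ p10) — p9 is true.
  16. (~p4 \/ ~p8) — ~p8 is true.
  17. (p6 \/ p10) — p6 is true.
  18. (p5 \/ ~p10) — ~p10 is true.
  19. (~p4 \/ ~p2) — ~p2 is true.
  20. (~p10 \/ ~p11) — ~p11 is true.
  21. (~p8 \/ p1) — ~p8 is true.

p1 = F  p2 = F  p3 = F  p4 = T  p5 = F  p6 = T  p7 = F  p8 = F  p9 = T  p10 = F  p11 = F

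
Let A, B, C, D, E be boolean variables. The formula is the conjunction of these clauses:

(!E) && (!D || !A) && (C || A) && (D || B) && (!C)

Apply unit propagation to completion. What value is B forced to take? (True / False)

True

(!E) is a unit clause: E = False.
Unit clause (!C) sets C = False.
(C || A): since C = False, the clause reduces to (A). A = True.
(!A || !D) with A = True leaves only !D, so D = False.
From (B || D) and D = False: B = True.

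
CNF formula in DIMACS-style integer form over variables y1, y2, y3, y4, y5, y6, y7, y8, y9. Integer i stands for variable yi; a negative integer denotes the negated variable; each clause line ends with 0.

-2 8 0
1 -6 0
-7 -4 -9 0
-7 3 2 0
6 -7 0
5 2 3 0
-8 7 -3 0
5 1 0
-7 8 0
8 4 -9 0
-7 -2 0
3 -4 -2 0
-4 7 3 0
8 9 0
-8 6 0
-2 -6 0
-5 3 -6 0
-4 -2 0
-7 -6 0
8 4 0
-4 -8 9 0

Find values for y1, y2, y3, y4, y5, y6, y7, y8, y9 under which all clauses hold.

y1=T, y2=F, y3=T, y4=T, y5=F, y6=F, y7=F, y8=F, y9=T

y1 occurs only positively in the remaining clauses — set y1 = True.
Set y2 = False and propagate.
Try y3 = True.
For the remaining variables, y4 = True, y5 = False, y6 = False, y7 = False, y8 = False, y9 = True works.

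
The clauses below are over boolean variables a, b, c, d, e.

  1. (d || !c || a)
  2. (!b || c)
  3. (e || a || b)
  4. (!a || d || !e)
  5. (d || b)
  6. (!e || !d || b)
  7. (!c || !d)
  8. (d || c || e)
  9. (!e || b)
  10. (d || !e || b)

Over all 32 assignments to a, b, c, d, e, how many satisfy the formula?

The models are:
  a=T b=F c=F d=T e=F
  a=T b=T c=T d=F e=F
Count: 2.

2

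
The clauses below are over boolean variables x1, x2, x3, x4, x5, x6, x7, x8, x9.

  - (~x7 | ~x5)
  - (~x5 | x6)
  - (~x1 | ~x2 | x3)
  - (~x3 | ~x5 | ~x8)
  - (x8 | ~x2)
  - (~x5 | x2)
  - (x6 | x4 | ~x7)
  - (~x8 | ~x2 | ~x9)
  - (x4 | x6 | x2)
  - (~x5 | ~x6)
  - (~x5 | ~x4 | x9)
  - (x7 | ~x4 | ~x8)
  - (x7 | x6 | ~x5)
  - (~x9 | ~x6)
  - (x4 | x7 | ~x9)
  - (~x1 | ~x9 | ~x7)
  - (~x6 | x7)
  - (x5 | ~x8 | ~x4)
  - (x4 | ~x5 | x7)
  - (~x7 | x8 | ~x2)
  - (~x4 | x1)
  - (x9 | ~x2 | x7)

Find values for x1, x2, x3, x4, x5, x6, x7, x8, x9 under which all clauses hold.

Try x1 = False.
  then x4 is forced to False.
Branch on x2: take x2 = False.
  then x5 is forced to False.
  then x6 is forced to True.
  then x9 is forced to False.
  then x7 is forced to True.
x3, x8 are now unconstrained; take x3 = False, x8 = True.
Every clause has at least one true literal under this assignment.

x1=F, x2=F, x3=F, x4=F, x5=F, x6=T, x7=T, x8=T, x9=F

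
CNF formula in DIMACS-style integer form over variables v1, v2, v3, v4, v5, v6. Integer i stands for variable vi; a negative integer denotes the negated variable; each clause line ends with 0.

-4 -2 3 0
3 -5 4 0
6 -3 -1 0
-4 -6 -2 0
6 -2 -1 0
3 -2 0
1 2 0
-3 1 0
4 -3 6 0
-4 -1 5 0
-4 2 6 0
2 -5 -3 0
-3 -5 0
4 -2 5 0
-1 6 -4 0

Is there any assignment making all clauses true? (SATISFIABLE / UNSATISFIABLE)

Branch on v1: take v1 = True.
The remaining clauses are satisfied by v2 = False, v3 = False, v4 = False, v5 = False, v6 = True.
Every clause has at least one true literal under this assignment.
So v1 = True, v2 = False, v3 = False, v4 = False, v5 = False, v6 = True is a satisfying assignment.

SATISFIABLE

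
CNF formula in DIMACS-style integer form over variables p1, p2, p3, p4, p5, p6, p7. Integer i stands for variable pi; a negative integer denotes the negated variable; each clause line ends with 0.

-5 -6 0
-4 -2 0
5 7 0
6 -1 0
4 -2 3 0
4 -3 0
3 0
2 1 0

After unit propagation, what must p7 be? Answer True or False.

Unit clause (p3) sets p3 = True.
From (!p3 || p4) and p3 = True: p4 = True.
(!p4 || !p2) with p4 = True leaves only !p2, so p2 = False.
In (p1 || p2), p2 is now false; p1 must hold, so p1 = True.
In (!p1 || p6), !p1 is now false; p6 must hold, so p6 = True.
From (!p6 || !p5) and p6 = True: p5 = False.
In (p7 || p5), p5 is now false; p7 must hold, so p7 = True.

True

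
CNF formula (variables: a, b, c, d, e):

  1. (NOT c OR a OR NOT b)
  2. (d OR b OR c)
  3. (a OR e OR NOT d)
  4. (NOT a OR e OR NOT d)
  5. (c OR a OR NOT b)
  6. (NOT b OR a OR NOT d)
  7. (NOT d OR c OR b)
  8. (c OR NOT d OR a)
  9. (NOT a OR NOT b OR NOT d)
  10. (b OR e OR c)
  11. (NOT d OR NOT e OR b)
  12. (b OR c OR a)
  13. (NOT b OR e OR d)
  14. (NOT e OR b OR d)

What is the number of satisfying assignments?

4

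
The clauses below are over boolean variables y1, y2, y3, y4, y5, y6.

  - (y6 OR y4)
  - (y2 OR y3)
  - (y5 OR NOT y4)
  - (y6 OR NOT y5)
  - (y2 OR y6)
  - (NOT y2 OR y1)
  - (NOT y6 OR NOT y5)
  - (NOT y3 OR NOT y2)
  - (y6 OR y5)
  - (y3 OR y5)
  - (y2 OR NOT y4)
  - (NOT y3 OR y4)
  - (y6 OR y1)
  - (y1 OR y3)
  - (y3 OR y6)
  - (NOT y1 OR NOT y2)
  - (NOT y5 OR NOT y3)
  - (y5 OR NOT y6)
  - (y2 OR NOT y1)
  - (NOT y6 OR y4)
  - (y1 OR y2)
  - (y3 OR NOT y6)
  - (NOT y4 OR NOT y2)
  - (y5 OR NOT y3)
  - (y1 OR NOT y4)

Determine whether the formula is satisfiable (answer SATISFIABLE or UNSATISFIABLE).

y6 = True:
  propagation gives y5=False; an empty clause results — contradiction.
y6 = False:
  propagation gives y4=True, y5=True; an empty clause results — contradiction.
Every branch closes, so no satisfying assignment exists.

UNSATISFIABLE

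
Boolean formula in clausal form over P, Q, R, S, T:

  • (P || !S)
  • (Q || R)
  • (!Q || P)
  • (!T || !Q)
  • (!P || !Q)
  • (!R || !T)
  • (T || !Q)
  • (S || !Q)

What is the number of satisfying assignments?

3

Satisfying assignments:
  P=0 Q=0 R=1 S=0 T=0
  P=1 Q=0 R=1 S=0 T=0
  P=1 Q=0 R=1 S=1 T=0
Count: 3.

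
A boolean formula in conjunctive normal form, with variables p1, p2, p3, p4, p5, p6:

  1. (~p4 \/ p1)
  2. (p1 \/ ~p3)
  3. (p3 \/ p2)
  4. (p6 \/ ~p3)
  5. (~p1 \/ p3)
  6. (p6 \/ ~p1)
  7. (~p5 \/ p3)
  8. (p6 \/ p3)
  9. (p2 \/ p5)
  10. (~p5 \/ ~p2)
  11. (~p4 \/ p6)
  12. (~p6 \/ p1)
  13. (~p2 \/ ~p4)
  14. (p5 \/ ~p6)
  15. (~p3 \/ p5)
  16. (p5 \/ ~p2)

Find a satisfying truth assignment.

p4 occurs only negated in the remaining clauses — set p4 = False.
Branch on p1: take p1 = True.
  then p3 is forced to True.
  then p6 is forced to True.
  then p5 is forced to True.
  then p2 is forced to False.
Check each clause:
  1. (~p4 \/ p1) — p1 is true.
  2. (~p3 \/ p1) — p1 is true.
  3. (p3 \/ p2) — p3 is true.
  4. (~p3 \/ p6) — p6 is true.
  5. (~p1 \/ p3) — p3 is true.
  6. (~p1 \/ p6) — p6 is true.
  7. (~p5 \/ p3) — p3 is true.
  8. (p6 \/ p3) — p3 is true.
  9. (p2 \/ p5) — p5 is true.
  10. (~p5 \/ ~p2) — ~p2 is true.
  11. (~p4 \/ p6) — ~p4 is true.
  12. (~p6 \/ p1) — p1 is true.
  13. (~p4 \/ ~p2) — ~p4 is true.
  14. (~p6 \/ p5) — p5 is true.
  15. (~p3 \/ p5) — p5 is true.
  16. (p5 \/ ~p2) — p5 is true.

p1=T, p2=F, p3=T, p4=F, p5=T, p6=T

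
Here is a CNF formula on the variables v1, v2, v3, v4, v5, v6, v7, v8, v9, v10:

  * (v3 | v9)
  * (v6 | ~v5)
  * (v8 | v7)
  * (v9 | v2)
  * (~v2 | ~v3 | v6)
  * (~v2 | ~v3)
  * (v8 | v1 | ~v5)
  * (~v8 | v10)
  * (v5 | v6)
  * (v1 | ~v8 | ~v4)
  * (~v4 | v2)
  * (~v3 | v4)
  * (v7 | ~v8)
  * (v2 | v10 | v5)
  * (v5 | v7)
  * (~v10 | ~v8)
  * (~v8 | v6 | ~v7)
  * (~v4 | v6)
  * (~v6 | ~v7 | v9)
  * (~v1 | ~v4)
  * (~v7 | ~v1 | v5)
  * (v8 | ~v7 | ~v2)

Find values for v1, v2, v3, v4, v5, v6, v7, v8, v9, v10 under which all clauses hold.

v9 occurs only positively in the remaining clauses — set v9 = True.
Branch on v1: take v1 = False.
Try v2 = False.
  then v4 is forced to False.
  then v3 is forced to False.
Set v5 = False and propagate.
  then v6 is forced to True.
  then v10 is forced to True.
  then v7 is forced to True.
  then v8 is forced to False.

v1=False, v2=False, v3=False, v4=False, v5=False, v6=True, v7=True, v8=False, v9=True, v10=True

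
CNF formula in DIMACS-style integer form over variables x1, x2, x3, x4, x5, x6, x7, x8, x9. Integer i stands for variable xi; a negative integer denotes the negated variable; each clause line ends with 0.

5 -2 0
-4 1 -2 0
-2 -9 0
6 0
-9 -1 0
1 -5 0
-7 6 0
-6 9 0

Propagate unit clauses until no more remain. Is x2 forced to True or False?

False

Unit clause (x6) sets x6 = True.
(x9 | ~x6) with x6 = True leaves only x9, so x9 = True.
From (~x2 | ~x9) and x9 = True: x2 = False.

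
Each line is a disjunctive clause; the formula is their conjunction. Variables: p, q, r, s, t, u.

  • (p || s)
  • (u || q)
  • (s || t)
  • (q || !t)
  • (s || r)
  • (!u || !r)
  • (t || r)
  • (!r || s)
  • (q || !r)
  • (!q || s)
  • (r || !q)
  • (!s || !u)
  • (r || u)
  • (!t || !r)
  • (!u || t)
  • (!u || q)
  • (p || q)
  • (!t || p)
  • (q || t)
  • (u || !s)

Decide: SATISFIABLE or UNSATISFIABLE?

UNSATISFIABLE

q = True:
  propagation gives s=True, r=True, u=False; an empty clause results — contradiction.
q = False:
  propagation gives u=True; an empty clause results — contradiction.
Every branch closes, so no satisfying assignment exists.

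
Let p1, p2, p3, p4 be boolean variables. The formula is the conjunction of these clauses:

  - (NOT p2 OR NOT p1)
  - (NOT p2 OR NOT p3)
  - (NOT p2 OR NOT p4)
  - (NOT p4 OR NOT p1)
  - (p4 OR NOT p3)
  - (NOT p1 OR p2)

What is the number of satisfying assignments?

4

The models are:
  p1=0 p2=0 p3=0 p4=0
  p1=0 p2=0 p3=0 p4=1
  p1=0 p2=0 p3=1 p4=1
  p1=0 p2=1 p3=0 p4=0
That's 4 in total.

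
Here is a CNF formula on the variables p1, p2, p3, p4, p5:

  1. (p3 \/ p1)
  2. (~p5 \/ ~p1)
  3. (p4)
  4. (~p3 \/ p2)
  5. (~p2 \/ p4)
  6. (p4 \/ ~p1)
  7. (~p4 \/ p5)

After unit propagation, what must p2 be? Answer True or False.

True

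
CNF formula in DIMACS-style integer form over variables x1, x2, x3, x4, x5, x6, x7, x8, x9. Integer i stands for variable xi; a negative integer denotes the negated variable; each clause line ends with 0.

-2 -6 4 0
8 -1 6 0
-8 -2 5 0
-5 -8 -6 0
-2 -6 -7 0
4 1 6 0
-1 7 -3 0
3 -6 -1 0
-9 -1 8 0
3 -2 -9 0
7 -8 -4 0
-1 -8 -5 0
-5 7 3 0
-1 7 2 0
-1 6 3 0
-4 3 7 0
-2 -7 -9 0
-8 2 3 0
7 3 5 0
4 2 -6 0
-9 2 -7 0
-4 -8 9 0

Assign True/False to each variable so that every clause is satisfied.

Try x1 = False.
Set x2 = False and propagate.
The remaining clauses are satisfied by x3 = True, x4 = True, x5 = False, x6 = False, x7 = False, x8 = False, x9 = False.
Every clause has at least one true literal under this assignment.
Check each clause:
  1. (!x2 || x4 || !x6) — !x6 is true.
  2. (x6 || x8 || !x1) — !x1 is true.
  3. (!x2 || x5 || !x8) — !x8 is true.
  4. (!x6 || !x5 || !x8) — !x8 is true.
  5. (!x7 || !x6 || !x2) — !x7 is true.
  6. (x6 || x4 || x1) — x4 is true.
  7. (!x3 || x7 || !x1) — !x1 is true.
  8. (!x1 || !x6 || x3) — !x6 is true.
  9. (x8 || !x9 || !x1) — !x1 is true.
  10. (!x2 || x3 || !x9) — x3 is true.
  11. (!x8 || x7 || !x4) — !x8 is true.
  12. (!x5 || !x1 || !x8) — !x8 is true.
  13. (x7 || !x5 || x3) — x3 is true.
  14. (!x1 || x7 || x2) — !x1 is true.
  15. (x3 || x6 || !x1) — x3 is true.
  16. (!x4 || x3 || x7) — x3 is true.
  17. (!x9 || !x2 || !x7) — !x7 is true.
  18. (x2 || !x8 || x3) — !x8 is true.
  19. (x7 || x5 || x3) — x3 is true.
  20. (x4 || x2 || !x6) — !x6 is true.
  21. (!x7 || x2 || !x9) — !x7 is true.
  22. (!x8 || !x4 || x9) — !x8 is true.

x1 = F, x2 = F, x3 = T, x4 = T, x5 = F, x6 = F, x7 = F, x8 = F, x9 = F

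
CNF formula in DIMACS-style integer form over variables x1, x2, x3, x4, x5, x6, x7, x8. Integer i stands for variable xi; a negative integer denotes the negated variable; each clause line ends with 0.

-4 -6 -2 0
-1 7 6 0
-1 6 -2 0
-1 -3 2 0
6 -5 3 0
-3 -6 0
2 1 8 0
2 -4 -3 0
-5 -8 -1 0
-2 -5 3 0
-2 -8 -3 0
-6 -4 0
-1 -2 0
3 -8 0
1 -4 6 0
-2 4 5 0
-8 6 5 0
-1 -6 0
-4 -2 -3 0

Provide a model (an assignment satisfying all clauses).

x1=F, x2=T, x3=T, x4=F, x5=T, x6=F, x7=F, x8=F

Set x1 = False and propagate.
Set x2 = True and propagate.
The remaining clauses are satisfied by x3 = True, x4 = False, x5 = True, x6 = False, x7 = False, x8 = False.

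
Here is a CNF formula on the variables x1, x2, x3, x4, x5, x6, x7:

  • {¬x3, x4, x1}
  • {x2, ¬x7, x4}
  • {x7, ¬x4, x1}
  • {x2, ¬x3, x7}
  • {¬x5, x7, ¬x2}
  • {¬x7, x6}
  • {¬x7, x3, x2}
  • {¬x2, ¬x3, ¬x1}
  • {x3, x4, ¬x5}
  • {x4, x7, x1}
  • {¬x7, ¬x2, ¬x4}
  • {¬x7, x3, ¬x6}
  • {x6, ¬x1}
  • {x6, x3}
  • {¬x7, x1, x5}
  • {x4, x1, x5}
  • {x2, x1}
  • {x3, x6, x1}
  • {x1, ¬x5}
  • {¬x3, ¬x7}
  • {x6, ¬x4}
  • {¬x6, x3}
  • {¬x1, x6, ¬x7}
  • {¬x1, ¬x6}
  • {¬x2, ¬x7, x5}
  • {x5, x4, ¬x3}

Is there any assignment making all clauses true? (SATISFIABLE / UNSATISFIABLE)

UNSATISFIABLE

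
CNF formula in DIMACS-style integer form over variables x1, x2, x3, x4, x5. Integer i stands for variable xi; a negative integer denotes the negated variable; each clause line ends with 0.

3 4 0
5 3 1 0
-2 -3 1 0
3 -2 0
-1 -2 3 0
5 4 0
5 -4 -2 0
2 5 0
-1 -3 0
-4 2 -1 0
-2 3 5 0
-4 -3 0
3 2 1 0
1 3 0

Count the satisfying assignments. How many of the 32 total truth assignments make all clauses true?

1

Satisfying assignments:
  x1=0 x2=0 x3=1 x4=0 x5=1
Count: 1.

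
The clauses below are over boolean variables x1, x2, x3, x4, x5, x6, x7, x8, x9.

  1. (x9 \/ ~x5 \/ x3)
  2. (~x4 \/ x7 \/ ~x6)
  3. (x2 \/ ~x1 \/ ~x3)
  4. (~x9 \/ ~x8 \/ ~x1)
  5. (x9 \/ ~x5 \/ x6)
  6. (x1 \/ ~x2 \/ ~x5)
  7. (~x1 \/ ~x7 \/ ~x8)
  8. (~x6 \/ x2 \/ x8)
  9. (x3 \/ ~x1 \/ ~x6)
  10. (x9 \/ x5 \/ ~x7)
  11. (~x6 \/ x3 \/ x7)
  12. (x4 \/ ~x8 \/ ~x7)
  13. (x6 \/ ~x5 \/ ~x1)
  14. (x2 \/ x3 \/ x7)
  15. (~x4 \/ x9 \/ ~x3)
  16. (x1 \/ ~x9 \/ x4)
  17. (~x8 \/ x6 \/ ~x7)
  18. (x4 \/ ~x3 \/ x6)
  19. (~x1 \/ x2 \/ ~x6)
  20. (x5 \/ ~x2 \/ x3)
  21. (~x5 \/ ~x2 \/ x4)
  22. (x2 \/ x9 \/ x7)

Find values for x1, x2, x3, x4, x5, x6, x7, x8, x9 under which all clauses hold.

x1=0, x2=1, x3=1, x4=1, x5=0, x6=0, x7=0, x8=0, x9=1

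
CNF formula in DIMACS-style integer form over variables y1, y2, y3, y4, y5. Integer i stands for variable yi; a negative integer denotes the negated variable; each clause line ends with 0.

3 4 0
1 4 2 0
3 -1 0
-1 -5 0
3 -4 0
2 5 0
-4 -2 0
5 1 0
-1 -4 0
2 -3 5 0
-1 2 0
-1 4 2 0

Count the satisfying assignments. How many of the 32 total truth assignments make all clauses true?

3

The models are:
  y1=F y2=F y3=T y4=T y5=T
  y1=F y2=T y3=T y4=F y5=T
  y1=T y2=T y3=T y4=F y5=F
That's 3 in total.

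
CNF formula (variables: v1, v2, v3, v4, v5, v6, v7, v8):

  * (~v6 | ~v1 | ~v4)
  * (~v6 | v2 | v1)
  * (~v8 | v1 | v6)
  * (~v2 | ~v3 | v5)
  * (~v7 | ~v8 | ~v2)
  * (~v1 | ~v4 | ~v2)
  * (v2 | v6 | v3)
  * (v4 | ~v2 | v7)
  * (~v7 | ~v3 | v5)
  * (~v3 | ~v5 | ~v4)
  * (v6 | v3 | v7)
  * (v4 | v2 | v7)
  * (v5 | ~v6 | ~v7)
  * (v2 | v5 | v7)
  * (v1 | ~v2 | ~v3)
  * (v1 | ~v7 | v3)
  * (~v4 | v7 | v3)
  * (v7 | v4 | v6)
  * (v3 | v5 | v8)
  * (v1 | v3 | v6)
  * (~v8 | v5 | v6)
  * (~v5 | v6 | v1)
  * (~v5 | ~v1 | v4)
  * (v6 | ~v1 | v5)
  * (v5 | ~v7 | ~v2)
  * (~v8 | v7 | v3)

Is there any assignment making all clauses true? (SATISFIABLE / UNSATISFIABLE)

v7 = True:
  v1 = True:
    v5 = True:
      propagation gives v4=True, v6=False, v2=False; contradiction.
    v5 = False:
      propagation gives v3=False, v6=False; contradiction.
  v1 = False:
    propagation gives v3=True, v5=True, v4=False, v2=False; an empty clause results — contradiction.
v7 = False:
  v6 = True:
    v2 = True:
      propagation gives v4=True, v1=False, v3=False; contradiction.
    v2 = False:
      propagation gives v1=True, v4=False; contradiction.
  v6 = False:
    propagation gives v3=True, v4=True, v5=False, v2=False; an empty clause results — contradiction.
Every branch closes, so no satisfying assignment exists.

UNSATISFIABLE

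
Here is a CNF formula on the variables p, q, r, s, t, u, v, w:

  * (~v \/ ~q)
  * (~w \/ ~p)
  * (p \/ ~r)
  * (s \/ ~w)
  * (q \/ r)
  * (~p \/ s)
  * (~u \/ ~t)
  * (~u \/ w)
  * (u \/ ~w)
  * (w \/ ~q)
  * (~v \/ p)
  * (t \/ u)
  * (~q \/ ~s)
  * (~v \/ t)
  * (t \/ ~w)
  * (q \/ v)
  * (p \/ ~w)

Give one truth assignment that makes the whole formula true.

p=1, q=0, r=1, s=1, t=1, u=0, v=1, w=0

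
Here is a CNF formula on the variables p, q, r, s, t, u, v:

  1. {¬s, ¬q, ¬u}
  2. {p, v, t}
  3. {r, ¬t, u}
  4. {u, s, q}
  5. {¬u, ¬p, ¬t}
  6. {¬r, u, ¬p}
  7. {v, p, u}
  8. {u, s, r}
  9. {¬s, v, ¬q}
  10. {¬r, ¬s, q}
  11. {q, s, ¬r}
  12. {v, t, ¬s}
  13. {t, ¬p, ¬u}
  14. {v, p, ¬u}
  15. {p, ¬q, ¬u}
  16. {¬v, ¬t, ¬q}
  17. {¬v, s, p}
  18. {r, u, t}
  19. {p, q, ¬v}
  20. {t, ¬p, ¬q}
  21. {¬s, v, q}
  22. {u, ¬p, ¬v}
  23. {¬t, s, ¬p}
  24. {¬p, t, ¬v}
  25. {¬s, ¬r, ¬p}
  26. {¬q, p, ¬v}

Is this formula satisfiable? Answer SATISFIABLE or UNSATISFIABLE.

p = True:
  s = True:
    t = True:
      propagation gives u=True; contradiction.
    t = False:
      propagation gives v=True; contradiction.
  s = False:
    propagation gives t=False, u=False, q=True; an empty clause results — contradiction.
p = False:
  q = True:
    propagation gives u=False, v=True; an empty clause results — contradiction.
  q = False:
    propagation gives v=False, t=True, u=True; an empty clause results — contradiction.
Every branch closes, so no satisfying assignment exists.

UNSATISFIABLE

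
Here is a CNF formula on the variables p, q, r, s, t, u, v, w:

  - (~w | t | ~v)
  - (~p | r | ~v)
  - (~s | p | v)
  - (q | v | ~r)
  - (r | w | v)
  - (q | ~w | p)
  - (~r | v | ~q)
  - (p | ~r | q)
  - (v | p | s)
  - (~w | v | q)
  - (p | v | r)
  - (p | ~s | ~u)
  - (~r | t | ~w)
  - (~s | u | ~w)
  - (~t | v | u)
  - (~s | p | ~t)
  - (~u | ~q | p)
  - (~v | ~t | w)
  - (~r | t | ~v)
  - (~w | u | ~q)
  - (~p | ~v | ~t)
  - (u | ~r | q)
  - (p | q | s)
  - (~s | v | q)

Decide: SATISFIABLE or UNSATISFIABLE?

SATISFIABLE

Try p = True.
Set q = True and propagate.
Set r = False and propagate.
  then v is forced to False.
  then w is forced to True.
  then u is forced to True.
s, t are now unconstrained; take s = False, t = True.
Every clause has at least one true literal under this assignment.
So p = 1, q = 1, r = 0, s = 0, t = 1, u = 1, v = 0, w = 1 is a satisfying assignment.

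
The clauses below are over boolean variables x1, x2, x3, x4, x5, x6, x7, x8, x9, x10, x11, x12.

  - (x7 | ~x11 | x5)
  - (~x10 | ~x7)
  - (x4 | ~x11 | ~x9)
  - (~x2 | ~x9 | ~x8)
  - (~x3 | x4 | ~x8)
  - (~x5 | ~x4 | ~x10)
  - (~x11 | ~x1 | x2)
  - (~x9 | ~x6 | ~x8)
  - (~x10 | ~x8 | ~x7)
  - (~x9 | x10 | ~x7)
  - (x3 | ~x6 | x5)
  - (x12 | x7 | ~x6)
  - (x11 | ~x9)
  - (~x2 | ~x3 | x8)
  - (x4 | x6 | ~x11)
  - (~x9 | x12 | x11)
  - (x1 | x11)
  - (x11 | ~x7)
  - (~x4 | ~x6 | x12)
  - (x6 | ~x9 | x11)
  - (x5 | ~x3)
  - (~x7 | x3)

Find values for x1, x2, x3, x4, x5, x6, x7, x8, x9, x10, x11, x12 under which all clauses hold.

x1 = True, x2 = False, x3 = False, x4 = True, x5 = False, x6 = False, x7 = False, x8 = False, x9 = False, x10 = True, x11 = False, x12 = True

x9 occurs only negated in the remaining clauses — set x9 = False.
Pure literal: x12 appears only positively; assign x12 = True.
Try x1 = True.
Set x2 = False and propagate.
  then x11 is forced to False.
  then x7 is forced to False.
For the remaining variables, x3 = False, x4 = True, x5 = False, x6 = False, x8 = False, x10 = True works.
Every clause has at least one true literal under this assignment.
Check each clause:
  1. (~x11 | x5 | x7) — ~x11 is true.
  2. (~x10 | ~x7) — ~x7 is true.
  3. (~x11 | ~x9 | x4) — x4 is true.
  4. (~x9 | ~x2 | ~x8) — ~x8 is true.
  5. (~x3 | x4 | ~x8) — ~x8 is true.
  6. (~x10 | ~x5 | ~x4) — ~x5 is true.
  7. (~x11 | ~x1 | x2) — ~x11 is true.
  8. (~x9 | ~x6 | ~x8) — ~x8 is true.
  9. (~x8 | ~x7 | ~x10) — ~x8 is true.
  10. (x10 | ~x9 | ~x7) — ~x7 is true.
  11. (x3 | ~x6 | x5) — ~x6 is true.
  12. (x7 | ~x6 | x12) — ~x6 is true.
  13. (~x9 | x11) — ~x9 is true.
  14. (~x2 | x8 | ~x3) — ~x3 is true.
  15. (~x11 | x4 | x6) — x4 is true.
  16. (~x9 | x11 | x12) — x12 is true.
  17. (x1 | x11) — x1 is true.
  18. (x11 | ~x7) — ~x7 is true.
  19. (x12 | ~x4 | ~x6) — ~x6 is true.
  20. (x11 | ~x9 | x6) — ~x9 is true.
  21. (~x3 | x5) — ~x3 is true.
  22. (~x7 | x3) — ~x7 is true.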